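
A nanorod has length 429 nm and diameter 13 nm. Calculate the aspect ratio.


Aspect ratio AR = length / diameter
AR = 429 / 13
AR = 33.0

33.0


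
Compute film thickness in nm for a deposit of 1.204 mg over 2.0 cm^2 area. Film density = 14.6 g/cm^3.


Convert: m = 1.204 mg = 1.2040e-06 kg, A = 2.0 cm^2 = 2.0000e-04 m^2, rho = 14.6 g/cm^3 = 14600 kg/m^3
t = m / (A * rho)
t = 1.2040e-06 / (2.0000e-04 * 14600)
t = 4.1233e-07 m = 412.3 nm

412.3


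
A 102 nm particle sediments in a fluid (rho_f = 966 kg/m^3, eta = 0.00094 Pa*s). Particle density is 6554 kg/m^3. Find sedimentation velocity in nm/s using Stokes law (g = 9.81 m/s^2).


Radius R = 102/2 nm = 5.1e-08 m
Density difference = 6554 - 966 = 5588 kg/m^3
v = 2 * R^2 * (rho_p - rho_f) * g / (9 * eta)
v = 2 * (5.1e-08)^2 * 5588 * 9.81 / (9 * 0.00094)
v = 3.37074e-08 m/s = 33.7074 nm/s

33.7074


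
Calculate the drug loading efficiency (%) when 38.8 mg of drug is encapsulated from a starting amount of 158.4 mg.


Drug loading efficiency = (drug loaded / drug initial) * 100
DLE = 38.8 / 158.4 * 100
DLE = 0.2449 * 100
DLE = 24.49%

24.49


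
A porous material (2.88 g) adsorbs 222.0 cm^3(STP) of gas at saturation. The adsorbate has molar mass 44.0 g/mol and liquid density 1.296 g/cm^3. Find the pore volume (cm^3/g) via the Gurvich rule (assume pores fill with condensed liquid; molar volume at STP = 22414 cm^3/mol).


Moles adsorbed n = V_ads / 22414 = 222.0 / 22414 = 9.904524e-03 mol
Liquid volume V_liq = n * M / rho_liq = 9.904524e-03 * 44.0 / 1.296 = 0.33626 cm^3
Specific pore volume V_pore = V_liq / m_sample = 0.33626 / 2.88
V_pore = 0.1168 cm^3/g

0.1168


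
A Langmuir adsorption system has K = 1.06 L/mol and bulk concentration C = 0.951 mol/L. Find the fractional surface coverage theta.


Langmuir isotherm: theta = K*C / (1 + K*C)
K*C = 1.06 * 0.951 = 1.00806
theta = 1.00806 / (1 + 1.00806) = 1.00806 / 2.00806
theta = 0.502

0.502


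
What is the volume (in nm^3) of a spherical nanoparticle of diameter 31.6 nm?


Radius r = 31.6/2 = 15.8 nm
Volume V = (4/3) * pi * r^3
V = (4/3) * pi * (15.8)^3
V = 16521.9 nm^3

16521.9


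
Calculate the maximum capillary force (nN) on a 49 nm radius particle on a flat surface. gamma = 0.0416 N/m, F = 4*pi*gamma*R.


Convert radius: R = 49 nm = 4.9e-08 m
F = 4 * pi * gamma * R
F = 4 * pi * 0.0416 * 4.9e-08
F = 2.56153e-08 N = 25.6153 nN

25.6153


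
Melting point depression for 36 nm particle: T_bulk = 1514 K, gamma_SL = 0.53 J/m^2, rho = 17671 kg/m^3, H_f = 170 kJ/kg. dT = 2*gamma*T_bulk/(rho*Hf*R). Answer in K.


Radius R = 36/2 = 18 nm = 1.8e-08 m
Convert H_f = 170 kJ/kg = 170000 J/kg
dT = 2 * gamma_SL * T_bulk / (rho * H_f * R)
dT = 2 * 0.53 * 1514 / (17671 * 170000 * 1.8e-08)
dT = 29.7 K

29.7


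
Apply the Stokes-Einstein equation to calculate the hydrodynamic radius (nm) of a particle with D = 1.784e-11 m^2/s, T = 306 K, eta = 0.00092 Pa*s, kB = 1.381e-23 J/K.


Stokes-Einstein: R = kB*T / (6*pi*eta*D)
R = 1.381e-23 * 306 / (6 * pi * 0.00092 * 1.784e-11)
R = 1.36594e-08 m = 13.66 nm

13.66


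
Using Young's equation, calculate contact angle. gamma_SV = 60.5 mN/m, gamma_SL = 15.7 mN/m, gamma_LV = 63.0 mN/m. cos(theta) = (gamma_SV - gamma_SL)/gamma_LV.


cos(theta) = (gamma_SV - gamma_SL) / gamma_LV
cos(theta) = (60.5 - 15.7) / 63.0
cos(theta) = 0.711111
theta = arccos(0.711111) = 44.67 degrees

44.67


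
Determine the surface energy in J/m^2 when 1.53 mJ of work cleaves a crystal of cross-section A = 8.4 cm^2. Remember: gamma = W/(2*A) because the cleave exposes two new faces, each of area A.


Convert: A = 8.4 cm^2 = 0.00084 m^2, W = 1.53 mJ = 0.00153 J
Cleaving exposes two faces of area A, so total new surface = 2*A and gamma = W / (2*A)
gamma = 0.00153 / (2 * 0.00084)
gamma = 0.911 J/m^2

0.911


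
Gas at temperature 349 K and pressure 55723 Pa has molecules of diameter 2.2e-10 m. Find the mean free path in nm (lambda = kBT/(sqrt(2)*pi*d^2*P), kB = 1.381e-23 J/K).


Mean free path: lambda = kB*T / (sqrt(2) * pi * d^2 * P)
lambda = 1.381e-23 * 349 / (sqrt(2) * pi * (2.2e-10)^2 * 55723)
lambda = 4.0223e-07 m
lambda = 402.23 nm

402.23


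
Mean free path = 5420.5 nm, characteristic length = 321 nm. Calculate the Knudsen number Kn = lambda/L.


Knudsen number Kn = lambda / L
Kn = 5420.5 / 321
Kn = 16.8863

16.8863


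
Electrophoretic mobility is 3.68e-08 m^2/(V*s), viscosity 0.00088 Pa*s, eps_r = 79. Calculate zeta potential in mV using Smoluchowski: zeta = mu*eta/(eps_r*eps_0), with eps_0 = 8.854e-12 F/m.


Smoluchowski equation: zeta = mu * eta / (eps_r * eps_0)
zeta = 3.68e-08 * 0.00088 / (79 * 8.854e-12)
zeta = 0.046298 V = 46.3 mV

46.3


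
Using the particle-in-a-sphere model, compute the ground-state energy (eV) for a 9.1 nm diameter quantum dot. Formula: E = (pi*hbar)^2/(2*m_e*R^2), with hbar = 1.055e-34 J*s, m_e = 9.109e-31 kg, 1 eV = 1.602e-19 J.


Radius R = 9.1/2 = 4.55 nm = 4.55e-09 m
E = (pi * 1.055e-34)^2 / (2 * 9.109e-31 * (4.55e-09)^2)
E(J) = 2.9126e-21
E = E(J) / 1.602e-19 = 0.0182 eV

0.0182


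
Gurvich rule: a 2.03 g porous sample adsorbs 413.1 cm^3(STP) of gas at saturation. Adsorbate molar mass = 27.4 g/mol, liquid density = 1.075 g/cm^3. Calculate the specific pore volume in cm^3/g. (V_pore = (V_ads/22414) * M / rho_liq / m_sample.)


Moles adsorbed n = V_ads / 22414 = 413.1 / 22414 = 1.843045e-02 mol
Liquid volume V_liq = n * M / rho_liq = 1.843045e-02 * 27.4 / 1.075 = 0.46976 cm^3
Specific pore volume V_pore = V_liq / m_sample = 0.46976 / 2.03
V_pore = 0.2314 cm^3/g

0.2314


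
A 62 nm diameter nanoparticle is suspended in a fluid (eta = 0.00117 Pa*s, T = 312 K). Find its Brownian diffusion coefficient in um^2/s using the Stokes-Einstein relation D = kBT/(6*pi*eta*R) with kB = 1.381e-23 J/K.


Radius R = 62/2 = 31 nm = 3.1e-08 m
D = kB*T / (6*pi*eta*R)
D = 1.381e-23 * 312 / (6 * pi * 0.00117 * 3.1e-08)
D = 6.30231e-12 m^2/s = 6.302 um^2/s

6.302


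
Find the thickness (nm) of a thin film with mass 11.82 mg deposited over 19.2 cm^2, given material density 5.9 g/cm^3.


Convert: m = 11.82 mg = 1.1820e-05 kg, A = 19.2 cm^2 = 1.9200e-03 m^2, rho = 5.9 g/cm^3 = 5900 kg/m^3
t = m / (A * rho)
t = 1.1820e-05 / (1.9200e-03 * 5900)
t = 1.0434e-06 m = 1043.4 nm

1043.4


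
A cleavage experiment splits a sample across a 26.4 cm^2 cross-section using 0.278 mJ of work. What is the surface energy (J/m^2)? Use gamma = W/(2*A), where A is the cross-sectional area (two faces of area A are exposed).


Convert: A = 26.4 cm^2 = 0.00264 m^2, W = 0.278 mJ = 0.000278 J
Cleaving exposes two faces of area A, so total new surface = 2*A and gamma = W / (2*A)
gamma = 0.000278 / (2 * 0.00264)
gamma = 0.053 J/m^2

0.053


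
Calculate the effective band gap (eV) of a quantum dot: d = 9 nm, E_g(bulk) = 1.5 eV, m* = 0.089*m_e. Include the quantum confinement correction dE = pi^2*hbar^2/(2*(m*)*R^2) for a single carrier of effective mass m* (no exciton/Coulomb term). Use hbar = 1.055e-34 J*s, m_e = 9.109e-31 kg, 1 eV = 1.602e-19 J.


Radius R = 9/2 nm = 4.5e-09 m
Confinement energy dE = pi^2 * hbar^2 / (2 * m_eff * m_e * R^2)
dE = pi^2 * (1.055e-34)^2 / (2 * 0.089 * 9.109e-31 * (4.5e-09)^2) J, divided by 1.602e-19 J/eV
dE = 0.2088 eV
Total band gap = E_g(bulk) + dE = 1.5 + 0.2088 = 1.7088 eV

1.7088


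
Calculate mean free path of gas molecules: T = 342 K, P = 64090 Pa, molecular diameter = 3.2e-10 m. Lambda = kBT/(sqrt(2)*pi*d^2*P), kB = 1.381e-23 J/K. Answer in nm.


Mean free path: lambda = kB*T / (sqrt(2) * pi * d^2 * P)
lambda = 1.381e-23 * 342 / (sqrt(2) * pi * (3.2e-10)^2 * 64090)
lambda = 1.61981e-07 m
lambda = 161.98 nm

161.98


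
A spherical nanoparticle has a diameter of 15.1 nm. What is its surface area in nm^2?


Radius r = 15.1/2 = 7.55 nm
Surface area SA = 4 * pi * r^2
SA = 4 * pi * (7.55)^2
SA = 716.31 nm^2

716.31


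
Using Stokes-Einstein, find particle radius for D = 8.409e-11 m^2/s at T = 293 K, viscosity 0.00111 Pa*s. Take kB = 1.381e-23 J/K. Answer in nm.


Stokes-Einstein: R = kB*T / (6*pi*eta*D)
R = 1.381e-23 * 293 / (6 * pi * 0.00111 * 8.409e-11)
R = 2.29981e-09 m = 2.3 nm

2.3


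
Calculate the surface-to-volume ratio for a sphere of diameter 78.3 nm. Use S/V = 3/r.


Radius r = 78.3/2 = 39.15 nm
S/V = 3 / r = 3 / 39.15
S/V = 0.0766 nm^-1

0.0766


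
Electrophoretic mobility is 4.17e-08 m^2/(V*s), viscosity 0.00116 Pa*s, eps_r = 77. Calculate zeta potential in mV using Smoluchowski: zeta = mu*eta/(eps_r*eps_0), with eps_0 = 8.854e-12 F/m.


Smoluchowski equation: zeta = mu * eta / (eps_r * eps_0)
zeta = 4.17e-08 * 0.00116 / (77 * 8.854e-12)
zeta = 0.070952 V = 70.95 mV

70.95


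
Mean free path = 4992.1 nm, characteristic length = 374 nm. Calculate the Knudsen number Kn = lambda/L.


Knudsen number Kn = lambda / L
Kn = 4992.1 / 374
Kn = 13.3479

13.3479


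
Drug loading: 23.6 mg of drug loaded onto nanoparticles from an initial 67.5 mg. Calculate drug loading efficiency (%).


Drug loading efficiency = (drug loaded / drug initial) * 100
DLE = 23.6 / 67.5 * 100
DLE = 0.3496 * 100
DLE = 34.96%

34.96


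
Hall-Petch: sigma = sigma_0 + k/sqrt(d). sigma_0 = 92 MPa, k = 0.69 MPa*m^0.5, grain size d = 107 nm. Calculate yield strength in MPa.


d = 107 nm = 1.07e-07 m
sqrt(d) = 0.0003271085
Hall-Petch contribution = k / sqrt(d) = 0.69 / 0.0003271085 = 2109.4 MPa
sigma = sigma_0 + k/sqrt(d) = 92 + 2109.4 = 2201.4 MPa

2201.4


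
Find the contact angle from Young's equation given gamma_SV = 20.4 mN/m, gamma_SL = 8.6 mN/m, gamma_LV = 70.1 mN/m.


cos(theta) = (gamma_SV - gamma_SL) / gamma_LV
cos(theta) = (20.4 - 8.6) / 70.1
cos(theta) = 0.168331
theta = arccos(0.168331) = 80.31 degrees

80.31


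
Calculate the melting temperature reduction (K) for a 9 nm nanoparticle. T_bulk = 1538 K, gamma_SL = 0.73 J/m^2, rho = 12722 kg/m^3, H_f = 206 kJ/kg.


Radius R = 9/2 = 4.5 nm = 4.5e-09 m
Convert H_f = 206 kJ/kg = 206000 J/kg
dT = 2 * gamma_SL * T_bulk / (rho * H_f * R)
dT = 2 * 0.73 * 1538 / (12722 * 206000 * 4.5e-09)
dT = 190.4 K

190.4


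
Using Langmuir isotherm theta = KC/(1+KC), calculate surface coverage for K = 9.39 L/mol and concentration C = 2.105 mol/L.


Langmuir isotherm: theta = K*C / (1 + K*C)
K*C = 9.39 * 2.105 = 19.76595
theta = 19.76595 / (1 + 19.76595) = 19.76595 / 20.76595
theta = 0.9518

0.9518


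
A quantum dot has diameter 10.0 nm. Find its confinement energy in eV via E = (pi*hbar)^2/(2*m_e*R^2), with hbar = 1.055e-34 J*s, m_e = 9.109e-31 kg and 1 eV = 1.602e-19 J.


Radius R = 10.0/2 = 5 nm = 5e-09 m
E = (pi * 1.055e-34)^2 / (2 * 9.109e-31 * (5e-09)^2)
E(J) = 2.41193e-21
E = E(J) / 1.602e-19 = 0.0151 eV

0.0151


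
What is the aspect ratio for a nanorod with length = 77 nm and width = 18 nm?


Aspect ratio AR = length / diameter
AR = 77 / 18
AR = 4.28

4.28


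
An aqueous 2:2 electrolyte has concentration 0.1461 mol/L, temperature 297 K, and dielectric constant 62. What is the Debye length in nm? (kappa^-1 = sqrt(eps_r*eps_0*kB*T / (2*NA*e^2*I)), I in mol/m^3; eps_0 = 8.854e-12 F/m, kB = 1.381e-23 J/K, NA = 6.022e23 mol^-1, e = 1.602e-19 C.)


Ionic strength I = 0.1461 * 2^2 * 1000 = 584.4 mol/m^3
kappa^-1 = sqrt(62 * 8.854e-12 * 1.381e-23 * 297 / (2 * 6.022e23 * (1.602e-19)^2 * 584.4))
kappa^-1 = 0.353 nm

0.353


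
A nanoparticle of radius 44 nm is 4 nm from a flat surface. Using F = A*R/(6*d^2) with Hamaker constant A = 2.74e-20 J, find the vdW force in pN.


Convert to SI: R = 44 nm = 4.4e-08 m, d = 4 nm = 4e-09 m
F = A * R / (6 * d^2)
F = 2.74e-20 * 4.4e-08 / (6 * (4e-09)^2)
F = 1.25583e-11 N = 12.558 pN

12.558


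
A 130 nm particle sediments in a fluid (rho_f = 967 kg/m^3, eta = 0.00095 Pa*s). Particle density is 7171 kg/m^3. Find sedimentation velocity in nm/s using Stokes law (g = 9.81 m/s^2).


Radius R = 130/2 nm = 6.5e-08 m
Density difference = 7171 - 967 = 6204 kg/m^3
v = 2 * R^2 * (rho_p - rho_f) * g / (9 * eta)
v = 2 * (6.5e-08)^2 * 6204 * 9.81 / (9 * 0.00095)
v = 6.01494e-08 m/s = 60.1494 nm/s

60.1494


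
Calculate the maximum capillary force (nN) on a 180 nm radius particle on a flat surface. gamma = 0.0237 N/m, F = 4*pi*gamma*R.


Convert radius: R = 180 nm = 1.8e-07 m
F = 4 * pi * gamma * R
F = 4 * pi * 0.0237 * 1.8e-07
F = 5.36081e-08 N = 53.6081 nN

53.6081


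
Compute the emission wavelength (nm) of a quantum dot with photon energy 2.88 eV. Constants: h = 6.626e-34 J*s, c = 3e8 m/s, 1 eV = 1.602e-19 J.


Convert energy: E = 2.88 eV = 2.88 * 1.602e-19 = 4.61376e-19 J
lambda = h*c / E = 6.626e-34 * 3e8 / 4.61376e-19
lambda = 4.30842e-07 m = 430.8 nm

430.8


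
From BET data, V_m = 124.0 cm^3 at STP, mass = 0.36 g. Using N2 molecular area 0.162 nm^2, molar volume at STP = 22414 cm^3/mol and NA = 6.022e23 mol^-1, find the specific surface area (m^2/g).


Number of moles in monolayer = V_m / 22414 = 124.0 / 22414 = 0.00553226
Number of molecules = moles * NA = 0.00553226 * 6.022e23
SA = molecules * sigma / mass
SA = (124.0 / 22414) * 6.022e23 * 0.162e-18 / 0.36
SA = 1499.2 m^2/g

1499.2


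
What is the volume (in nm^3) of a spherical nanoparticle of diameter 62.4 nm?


Radius r = 62.4/2 = 31.2 nm
Volume V = (4/3) * pi * r^3
V = (4/3) * pi * (31.2)^3
V = 127219.12 nm^3

127219.12


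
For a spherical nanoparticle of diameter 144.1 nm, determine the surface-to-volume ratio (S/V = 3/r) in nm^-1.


Radius r = 144.1/2 = 72.05 nm
S/V = 3 / r = 3 / 72.05
S/V = 0.0416 nm^-1

0.0416


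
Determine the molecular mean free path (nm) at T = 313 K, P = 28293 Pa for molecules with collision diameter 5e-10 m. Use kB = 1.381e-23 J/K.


Mean free path: lambda = kB*T / (sqrt(2) * pi * d^2 * P)
lambda = 1.381e-23 * 313 / (sqrt(2) * pi * (5e-10)^2 * 28293)
lambda = 1.37548e-07 m
lambda = 137.55 nm

137.55


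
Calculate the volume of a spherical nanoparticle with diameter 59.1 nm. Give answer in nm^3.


Radius r = 59.1/2 = 29.55 nm
Volume V = (4/3) * pi * r^3
V = (4/3) * pi * (29.55)^3
V = 108083.91 nm^3

108083.91


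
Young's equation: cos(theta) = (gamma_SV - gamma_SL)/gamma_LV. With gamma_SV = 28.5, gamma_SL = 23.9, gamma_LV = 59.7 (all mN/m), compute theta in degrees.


cos(theta) = (gamma_SV - gamma_SL) / gamma_LV
cos(theta) = (28.5 - 23.9) / 59.7
cos(theta) = 0.077052
theta = arccos(0.077052) = 85.58 degrees

85.58


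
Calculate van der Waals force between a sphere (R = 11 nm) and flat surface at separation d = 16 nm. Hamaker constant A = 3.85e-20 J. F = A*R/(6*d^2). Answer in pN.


Convert to SI: R = 11 nm = 1.1e-08 m, d = 16 nm = 1.6e-08 m
F = A * R / (6 * d^2)
F = 3.85e-20 * 1.1e-08 / (6 * (1.6e-08)^2)
F = 2.75716e-13 N = 0.276 pN

0.276


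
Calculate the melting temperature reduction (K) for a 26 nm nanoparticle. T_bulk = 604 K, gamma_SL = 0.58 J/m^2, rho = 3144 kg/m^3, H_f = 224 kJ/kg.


Radius R = 26/2 = 13 nm = 1.3e-08 m
Convert H_f = 224 kJ/kg = 224000 J/kg
dT = 2 * gamma_SL * T_bulk / (rho * H_f * R)
dT = 2 * 0.58 * 604 / (3144 * 224000 * 1.3e-08)
dT = 76.5 K

76.5


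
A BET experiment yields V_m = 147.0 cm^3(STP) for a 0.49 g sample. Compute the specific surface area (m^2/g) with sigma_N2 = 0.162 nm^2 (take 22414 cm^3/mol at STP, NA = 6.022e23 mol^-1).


Number of moles in monolayer = V_m / 22414 = 147.0 / 22414 = 0.0065584
Number of molecules = moles * NA = 0.0065584 * 6.022e23
SA = molecules * sigma / mass
SA = (147.0 / 22414) * 6.022e23 * 0.162e-18 / 0.49
SA = 1305.7 m^2/g

1305.7


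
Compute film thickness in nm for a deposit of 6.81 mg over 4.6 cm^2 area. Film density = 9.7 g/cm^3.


Convert: m = 6.81 mg = 6.8100e-06 kg, A = 4.6 cm^2 = 4.6000e-04 m^2, rho = 9.7 g/cm^3 = 9700 kg/m^3
t = m / (A * rho)
t = 6.8100e-06 / (4.6000e-04 * 9700)
t = 1.5262e-06 m = 1526.2 nm

1526.2


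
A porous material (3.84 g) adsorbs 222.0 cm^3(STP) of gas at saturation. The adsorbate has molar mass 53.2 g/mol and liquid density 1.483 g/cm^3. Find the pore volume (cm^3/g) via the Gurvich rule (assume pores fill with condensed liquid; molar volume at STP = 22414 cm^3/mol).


Moles adsorbed n = V_ads / 22414 = 222.0 / 22414 = 9.904524e-03 mol
Liquid volume V_liq = n * M / rho_liq = 9.904524e-03 * 53.2 / 1.483 = 0.35531 cm^3
Specific pore volume V_pore = V_liq / m_sample = 0.35531 / 3.84
V_pore = 0.0925 cm^3/g

0.0925


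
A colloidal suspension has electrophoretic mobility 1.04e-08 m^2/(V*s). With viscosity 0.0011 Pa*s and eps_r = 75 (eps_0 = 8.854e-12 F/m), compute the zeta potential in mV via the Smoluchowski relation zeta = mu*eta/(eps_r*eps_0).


Smoluchowski equation: zeta = mu * eta / (eps_r * eps_0)
zeta = 1.04e-08 * 0.0011 / (75 * 8.854e-12)
zeta = 0.017228 V = 17.23 mV

17.23


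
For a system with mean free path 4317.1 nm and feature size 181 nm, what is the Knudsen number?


Knudsen number Kn = lambda / L
Kn = 4317.1 / 181
Kn = 23.8514

23.8514


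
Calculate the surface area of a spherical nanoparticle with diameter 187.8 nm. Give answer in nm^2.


Radius r = 187.8/2 = 93.9 nm
Surface area SA = 4 * pi * r^2
SA = 4 * pi * (93.9)^2
SA = 110800.33 nm^2

110800.33


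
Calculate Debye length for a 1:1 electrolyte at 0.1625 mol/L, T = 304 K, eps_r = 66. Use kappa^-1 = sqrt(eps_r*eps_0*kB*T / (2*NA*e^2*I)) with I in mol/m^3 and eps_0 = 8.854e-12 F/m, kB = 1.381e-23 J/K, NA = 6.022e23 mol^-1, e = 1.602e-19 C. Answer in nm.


Ionic strength I = 0.1625 * 1^2 * 1000 = 162.5 mol/m^3
kappa^-1 = sqrt(66 * 8.854e-12 * 1.381e-23 * 304 / (2 * 6.022e23 * (1.602e-19)^2 * 162.5))
kappa^-1 = 0.699 nm

0.699


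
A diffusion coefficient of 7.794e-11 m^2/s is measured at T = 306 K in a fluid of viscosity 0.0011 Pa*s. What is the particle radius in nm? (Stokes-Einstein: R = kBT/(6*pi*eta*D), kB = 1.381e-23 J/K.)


Stokes-Einstein: R = kB*T / (6*pi*eta*D)
R = 1.381e-23 * 306 / (6 * pi * 0.0011 * 7.794e-11)
R = 2.61493e-09 m = 2.61 nm

2.61


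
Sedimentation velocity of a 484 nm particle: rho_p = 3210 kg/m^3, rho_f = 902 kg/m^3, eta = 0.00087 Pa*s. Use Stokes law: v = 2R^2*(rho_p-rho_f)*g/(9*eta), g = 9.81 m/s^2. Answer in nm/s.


Radius R = 484/2 nm = 2.42e-07 m
Density difference = 3210 - 902 = 2308 kg/m^3
v = 2 * R^2 * (rho_p - rho_f) * g / (9 * eta)
v = 2 * (2.42e-07)^2 * 2308 * 9.81 / (9 * 0.00087)
v = 3.38691e-07 m/s = 338.6911 nm/s

338.6911


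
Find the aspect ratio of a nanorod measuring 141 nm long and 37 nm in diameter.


Aspect ratio AR = length / diameter
AR = 141 / 37
AR = 3.81

3.81


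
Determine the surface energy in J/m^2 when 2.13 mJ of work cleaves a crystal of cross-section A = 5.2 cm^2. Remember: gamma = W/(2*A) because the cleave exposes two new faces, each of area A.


Convert: A = 5.2 cm^2 = 0.00052 m^2, W = 2.13 mJ = 0.00213 J
Cleaving exposes two faces of area A, so total new surface = 2*A and gamma = W / (2*A)
gamma = 0.00213 / (2 * 0.00052)
gamma = 2.048 J/m^2

2.048


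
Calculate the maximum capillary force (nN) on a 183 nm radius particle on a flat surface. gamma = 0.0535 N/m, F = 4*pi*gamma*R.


Convert radius: R = 183 nm = 1.83e-07 m
F = 4 * pi * gamma * R
F = 4 * pi * 0.0535 * 1.83e-07
F = 1.23031e-07 N = 123.0311 nN

123.0311


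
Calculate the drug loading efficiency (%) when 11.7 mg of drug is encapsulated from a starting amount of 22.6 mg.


Drug loading efficiency = (drug loaded / drug initial) * 100
DLE = 11.7 / 22.6 * 100
DLE = 0.5177 * 100
DLE = 51.77%

51.77


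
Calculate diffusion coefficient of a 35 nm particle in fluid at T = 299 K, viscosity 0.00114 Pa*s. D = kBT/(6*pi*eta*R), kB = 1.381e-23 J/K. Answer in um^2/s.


Radius R = 35/2 = 17.5 nm = 1.75e-08 m
D = kB*T / (6*pi*eta*R)
D = 1.381e-23 * 299 / (6 * pi * 0.00114 * 1.75e-08)
D = 1.09805e-11 m^2/s = 10.98 um^2/s

10.98


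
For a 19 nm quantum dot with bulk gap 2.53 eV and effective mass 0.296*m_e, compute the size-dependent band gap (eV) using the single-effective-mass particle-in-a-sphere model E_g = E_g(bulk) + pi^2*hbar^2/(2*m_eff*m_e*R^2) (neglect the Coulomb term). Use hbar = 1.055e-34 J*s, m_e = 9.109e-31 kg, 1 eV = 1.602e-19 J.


Radius R = 19/2 nm = 9.5e-09 m
Confinement energy dE = pi^2 * hbar^2 / (2 * m_eff * m_e * R^2)
dE = pi^2 * (1.055e-34)^2 / (2 * 0.296 * 9.109e-31 * (9.5e-09)^2) J, divided by 1.602e-19 J/eV
dE = 0.0141 eV
Total band gap = E_g(bulk) + dE = 2.53 + 0.0141 = 2.5441 eV

2.5441


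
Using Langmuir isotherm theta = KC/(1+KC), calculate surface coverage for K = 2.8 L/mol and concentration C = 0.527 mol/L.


Langmuir isotherm: theta = K*C / (1 + K*C)
K*C = 2.8 * 0.527 = 1.4756
theta = 1.4756 / (1 + 1.4756) = 1.4756 / 2.4756
theta = 0.5961

0.5961


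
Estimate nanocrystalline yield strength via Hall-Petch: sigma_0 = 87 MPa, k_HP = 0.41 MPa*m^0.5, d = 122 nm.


d = 122 nm = 1.22e-07 m
sqrt(d) = 0.000349285
Hall-Petch contribution = k / sqrt(d) = 0.41 / 0.000349285 = 1173.8 MPa
sigma = sigma_0 + k/sqrt(d) = 87 + 1173.8 = 1260.8 MPa

1260.8


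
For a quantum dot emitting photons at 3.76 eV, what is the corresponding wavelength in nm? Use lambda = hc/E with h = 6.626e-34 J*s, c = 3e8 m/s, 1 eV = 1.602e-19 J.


Convert energy: E = 3.76 eV = 3.76 * 1.602e-19 = 6.02352e-19 J
lambda = h*c / E = 6.626e-34 * 3e8 / 6.02352e-19
lambda = 3.30006e-07 m = 330.0 nm

330.0


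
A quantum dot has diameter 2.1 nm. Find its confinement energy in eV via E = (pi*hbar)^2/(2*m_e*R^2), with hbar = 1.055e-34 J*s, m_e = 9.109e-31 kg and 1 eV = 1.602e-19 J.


Radius R = 2.1/2 = 1.05 nm = 1.05e-09 m
E = (pi * 1.055e-34)^2 / (2 * 9.109e-31 * (1.05e-09)^2)
E(J) = 5.46922e-20
E = E(J) / 1.602e-19 = 0.3414 eV

0.3414


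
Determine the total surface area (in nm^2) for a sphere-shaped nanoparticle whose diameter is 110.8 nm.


Radius r = 110.8/2 = 55.4 nm
Surface area SA = 4 * pi * r^2
SA = 4 * pi * (55.4)^2
SA = 38568.2 nm^2

38568.2


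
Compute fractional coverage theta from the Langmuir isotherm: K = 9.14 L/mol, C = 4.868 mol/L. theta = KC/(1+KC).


Langmuir isotherm: theta = K*C / (1 + K*C)
K*C = 9.14 * 4.868 = 44.49352
theta = 44.49352 / (1 + 44.49352) = 44.49352 / 45.49352
theta = 0.978

0.978


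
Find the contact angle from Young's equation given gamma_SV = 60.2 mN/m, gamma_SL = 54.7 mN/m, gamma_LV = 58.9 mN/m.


cos(theta) = (gamma_SV - gamma_SL) / gamma_LV
cos(theta) = (60.2 - 54.7) / 58.9
cos(theta) = 0.093379
theta = arccos(0.093379) = 84.64 degrees

84.64


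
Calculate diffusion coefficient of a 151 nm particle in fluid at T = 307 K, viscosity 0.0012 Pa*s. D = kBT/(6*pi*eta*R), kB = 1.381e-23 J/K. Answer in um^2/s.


Radius R = 151/2 = 75.5 nm = 7.55e-08 m
D = kB*T / (6*pi*eta*R)
D = 1.381e-23 * 307 / (6 * pi * 0.0012 * 7.55e-08)
D = 2.48258e-12 m^2/s = 2.483 um^2/s

2.483


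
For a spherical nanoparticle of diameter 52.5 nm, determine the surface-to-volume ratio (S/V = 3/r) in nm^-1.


Radius r = 52.5/2 = 26.25 nm
S/V = 3 / r = 3 / 26.25
S/V = 0.1143 nm^-1

0.1143


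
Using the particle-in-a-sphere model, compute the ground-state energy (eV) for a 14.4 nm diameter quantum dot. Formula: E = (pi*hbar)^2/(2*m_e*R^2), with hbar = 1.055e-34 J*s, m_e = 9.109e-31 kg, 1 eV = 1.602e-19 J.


Radius R = 14.4/2 = 7.2 nm = 7.2e-09 m
E = (pi * 1.055e-34)^2 / (2 * 9.109e-31 * (7.2e-09)^2)
E(J) = 1.16316e-21
E = E(J) / 1.602e-19 = 0.0073 eV

0.0073


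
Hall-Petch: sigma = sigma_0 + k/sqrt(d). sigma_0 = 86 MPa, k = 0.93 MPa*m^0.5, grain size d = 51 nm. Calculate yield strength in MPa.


d = 51 nm = 5.1e-08 m
sqrt(d) = 0.0002258318
Hall-Petch contribution = k / sqrt(d) = 0.93 / 0.0002258318 = 4118.1 MPa
sigma = sigma_0 + k/sqrt(d) = 86 + 4118.1 = 4204.1 MPa

4204.1


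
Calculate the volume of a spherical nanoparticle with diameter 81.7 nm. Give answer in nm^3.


Radius r = 81.7/2 = 40.85 nm
Volume V = (4/3) * pi * r^3
V = (4/3) * pi * (40.85)^3
V = 285538.58 nm^3

285538.58


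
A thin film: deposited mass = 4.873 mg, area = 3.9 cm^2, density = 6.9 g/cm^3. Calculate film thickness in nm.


Convert: m = 4.873 mg = 4.8730e-06 kg, A = 3.9 cm^2 = 3.9000e-04 m^2, rho = 6.9 g/cm^3 = 6900 kg/m^3
t = m / (A * rho)
t = 4.8730e-06 / (3.9000e-04 * 6900)
t = 1.8109e-06 m = 1810.9 nm

1810.9


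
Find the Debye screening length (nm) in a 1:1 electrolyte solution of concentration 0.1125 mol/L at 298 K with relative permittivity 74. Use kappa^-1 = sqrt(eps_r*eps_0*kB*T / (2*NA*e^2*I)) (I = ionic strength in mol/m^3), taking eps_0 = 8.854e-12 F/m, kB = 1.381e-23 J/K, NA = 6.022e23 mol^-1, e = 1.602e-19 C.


Ionic strength I = 0.1125 * 1^2 * 1000 = 112.5 mol/m^3
kappa^-1 = sqrt(74 * 8.854e-12 * 1.381e-23 * 298 / (2 * 6.022e23 * (1.602e-19)^2 * 112.5))
kappa^-1 = 0.881 nm

0.881


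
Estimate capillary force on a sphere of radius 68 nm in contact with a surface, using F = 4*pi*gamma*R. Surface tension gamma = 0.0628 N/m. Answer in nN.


Convert radius: R = 68 nm = 6.8e-08 m
F = 4 * pi * gamma * R
F = 4 * pi * 0.0628 * 6.8e-08
F = 5.36634e-08 N = 53.6634 nN

53.6634


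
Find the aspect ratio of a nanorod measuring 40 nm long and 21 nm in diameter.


Aspect ratio AR = length / diameter
AR = 40 / 21
AR = 1.9

1.9


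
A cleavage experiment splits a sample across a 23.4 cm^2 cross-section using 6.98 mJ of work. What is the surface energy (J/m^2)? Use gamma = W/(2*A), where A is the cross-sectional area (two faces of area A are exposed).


Convert: A = 23.4 cm^2 = 0.00234 m^2, W = 6.98 mJ = 0.00698 J
Cleaving exposes two faces of area A, so total new surface = 2*A and gamma = W / (2*A)
gamma = 0.00698 / (2 * 0.00234)
gamma = 1.491 J/m^2

1.491


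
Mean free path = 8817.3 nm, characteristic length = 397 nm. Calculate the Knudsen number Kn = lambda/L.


Knudsen number Kn = lambda / L
Kn = 8817.3 / 397
Kn = 22.2098

22.2098


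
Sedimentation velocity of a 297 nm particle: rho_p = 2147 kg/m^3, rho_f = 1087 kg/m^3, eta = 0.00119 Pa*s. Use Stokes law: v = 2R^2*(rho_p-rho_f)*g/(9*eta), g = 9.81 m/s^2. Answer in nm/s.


Radius R = 297/2 nm = 1.485e-07 m
Density difference = 2147 - 1087 = 1060 kg/m^3
v = 2 * R^2 * (rho_p - rho_f) * g / (9 * eta)
v = 2 * (1.485e-07)^2 * 1060 * 9.81 / (9 * 0.00119)
v = 4.28221e-08 m/s = 42.8221 nm/s

42.8221


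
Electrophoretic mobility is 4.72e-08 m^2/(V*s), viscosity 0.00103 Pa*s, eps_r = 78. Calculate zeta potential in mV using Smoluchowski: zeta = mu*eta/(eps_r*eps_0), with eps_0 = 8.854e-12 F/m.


Smoluchowski equation: zeta = mu * eta / (eps_r * eps_0)
zeta = 4.72e-08 * 0.00103 / (78 * 8.854e-12)
zeta = 0.070396 V = 70.4 mV

70.4


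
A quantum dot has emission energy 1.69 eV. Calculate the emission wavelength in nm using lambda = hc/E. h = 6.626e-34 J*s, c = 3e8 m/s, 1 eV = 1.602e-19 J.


Convert energy: E = 1.69 eV = 1.69 * 1.602e-19 = 2.70738e-19 J
lambda = h*c / E = 6.626e-34 * 3e8 / 2.70738e-19
lambda = 7.34215e-07 m = 734.2 nm

734.2


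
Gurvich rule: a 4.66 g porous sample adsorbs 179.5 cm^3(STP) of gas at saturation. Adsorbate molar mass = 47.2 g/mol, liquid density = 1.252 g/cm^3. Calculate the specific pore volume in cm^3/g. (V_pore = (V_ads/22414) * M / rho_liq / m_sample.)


Moles adsorbed n = V_ads / 22414 = 179.5 / 22414 = 8.008388e-03 mol
Liquid volume V_liq = n * M / rho_liq = 8.008388e-03 * 47.2 / 1.252 = 0.30191 cm^3
Specific pore volume V_pore = V_liq / m_sample = 0.30191 / 4.66
V_pore = 0.0648 cm^3/g

0.0648


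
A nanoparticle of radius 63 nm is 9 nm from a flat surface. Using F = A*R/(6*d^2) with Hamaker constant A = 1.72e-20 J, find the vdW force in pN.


Convert to SI: R = 63 nm = 6.3e-08 m, d = 9 nm = 9e-09 m
F = A * R / (6 * d^2)
F = 1.72e-20 * 6.3e-08 / (6 * (9e-09)^2)
F = 2.22963e-12 N = 2.23 pN

2.23


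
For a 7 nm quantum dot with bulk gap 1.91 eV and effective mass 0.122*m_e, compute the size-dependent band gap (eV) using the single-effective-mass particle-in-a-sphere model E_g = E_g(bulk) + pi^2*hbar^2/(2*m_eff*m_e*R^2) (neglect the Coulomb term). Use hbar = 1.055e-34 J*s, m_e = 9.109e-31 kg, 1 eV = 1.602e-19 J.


Radius R = 7/2 nm = 3.5e-09 m
Confinement energy dE = pi^2 * hbar^2 / (2 * m_eff * m_e * R^2)
dE = pi^2 * (1.055e-34)^2 / (2 * 0.122 * 9.109e-31 * (3.5e-09)^2) J, divided by 1.602e-19 J/eV
dE = 0.2519 eV
Total band gap = E_g(bulk) + dE = 1.91 + 0.2519 = 2.1619 eV

2.1619


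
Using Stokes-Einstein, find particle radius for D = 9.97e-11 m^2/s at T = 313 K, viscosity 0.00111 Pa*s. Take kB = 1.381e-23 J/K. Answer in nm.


Stokes-Einstein: R = kB*T / (6*pi*eta*D)
R = 1.381e-23 * 313 / (6 * pi * 0.00111 * 9.97e-11)
R = 2.07214e-09 m = 2.07 nm

2.07


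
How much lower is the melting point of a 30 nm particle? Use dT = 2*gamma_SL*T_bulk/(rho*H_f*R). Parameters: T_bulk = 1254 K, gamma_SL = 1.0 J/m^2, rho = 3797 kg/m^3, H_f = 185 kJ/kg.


Radius R = 30/2 = 15 nm = 1.5e-08 m
Convert H_f = 185 kJ/kg = 185000 J/kg
dT = 2 * gamma_SL * T_bulk / (rho * H_f * R)
dT = 2 * 1.0 * 1254 / (3797 * 185000 * 1.5e-08)
dT = 238.0 K

238.0


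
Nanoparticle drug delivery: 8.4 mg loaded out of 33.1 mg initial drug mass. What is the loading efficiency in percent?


Drug loading efficiency = (drug loaded / drug initial) * 100
DLE = 8.4 / 33.1 * 100
DLE = 0.2538 * 100
DLE = 25.38%

25.38


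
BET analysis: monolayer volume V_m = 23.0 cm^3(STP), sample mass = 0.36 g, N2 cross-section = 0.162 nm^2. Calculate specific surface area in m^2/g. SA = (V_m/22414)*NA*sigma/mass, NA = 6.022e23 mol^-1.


Number of moles in monolayer = V_m / 22414 = 23.0 / 22414 = 0.00102614
Number of molecules = moles * NA = 0.00102614 * 6.022e23
SA = molecules * sigma / mass
SA = (23.0 / 22414) * 6.022e23 * 0.162e-18 / 0.36
SA = 278.1 m^2/g

278.1


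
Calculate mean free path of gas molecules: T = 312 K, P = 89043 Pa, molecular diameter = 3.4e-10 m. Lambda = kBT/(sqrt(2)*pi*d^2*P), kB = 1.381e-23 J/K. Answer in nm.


Mean free path: lambda = kB*T / (sqrt(2) * pi * d^2 * P)
lambda = 1.381e-23 * 312 / (sqrt(2) * pi * (3.4e-10)^2 * 89043)
lambda = 9.42162e-08 m
lambda = 94.22 nm

94.22


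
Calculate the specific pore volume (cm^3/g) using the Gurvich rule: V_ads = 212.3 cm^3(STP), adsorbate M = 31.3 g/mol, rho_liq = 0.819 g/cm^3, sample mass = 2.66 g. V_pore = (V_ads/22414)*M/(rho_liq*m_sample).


Moles adsorbed n = V_ads / 22414 = 212.3 / 22414 = 9.471759e-03 mol
Liquid volume V_liq = n * M / rho_liq = 9.471759e-03 * 31.3 / 0.819 = 0.36199 cm^3
Specific pore volume V_pore = V_liq / m_sample = 0.36199 / 2.66
V_pore = 0.1361 cm^3/g

0.1361


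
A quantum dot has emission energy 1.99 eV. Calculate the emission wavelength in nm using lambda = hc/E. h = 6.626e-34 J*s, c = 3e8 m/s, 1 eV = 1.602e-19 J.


Convert energy: E = 1.99 eV = 1.99 * 1.602e-19 = 3.18798e-19 J
lambda = h*c / E = 6.626e-34 * 3e8 / 3.18798e-19
lambda = 6.2353e-07 m = 623.5 nm

623.5


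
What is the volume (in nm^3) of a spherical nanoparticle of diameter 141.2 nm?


Radius r = 141.2/2 = 70.6 nm
Volume V = (4/3) * pi * r^3
V = (4/3) * pi * (70.6)^3
V = 1474017.75 nm^3

1474017.75


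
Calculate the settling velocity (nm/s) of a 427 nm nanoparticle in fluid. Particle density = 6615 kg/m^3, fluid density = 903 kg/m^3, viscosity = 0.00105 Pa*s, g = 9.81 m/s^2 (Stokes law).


Radius R = 427/2 nm = 2.135e-07 m
Density difference = 6615 - 903 = 5712 kg/m^3
v = 2 * R^2 * (rho_p - rho_f) * g / (9 * eta)
v = 2 * (2.135e-07)^2 * 5712 * 9.81 / (9 * 0.00105)
v = 5.40569e-07 m/s = 540.569 nm/s

540.569


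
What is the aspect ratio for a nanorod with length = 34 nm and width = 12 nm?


Aspect ratio AR = length / diameter
AR = 34 / 12
AR = 2.83

2.83


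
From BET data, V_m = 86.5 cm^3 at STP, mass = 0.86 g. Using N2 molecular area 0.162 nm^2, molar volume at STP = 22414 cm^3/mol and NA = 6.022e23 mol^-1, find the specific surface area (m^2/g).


Number of moles in monolayer = V_m / 22414 = 86.5 / 22414 = 0.0038592
Number of molecules = moles * NA = 0.0038592 * 6.022e23
SA = molecules * sigma / mass
SA = (86.5 / 22414) * 6.022e23 * 0.162e-18 / 0.86
SA = 437.8 m^2/g

437.8


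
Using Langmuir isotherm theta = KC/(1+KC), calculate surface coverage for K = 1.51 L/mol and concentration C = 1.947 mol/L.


Langmuir isotherm: theta = K*C / (1 + K*C)
K*C = 1.51 * 1.947 = 2.93997
theta = 2.93997 / (1 + 2.93997) = 2.93997 / 3.93997
theta = 0.7462

0.7462


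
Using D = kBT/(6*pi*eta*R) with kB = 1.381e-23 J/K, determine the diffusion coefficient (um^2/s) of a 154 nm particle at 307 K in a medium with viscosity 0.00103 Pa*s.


Radius R = 154/2 = 77 nm = 7.7e-08 m
D = kB*T / (6*pi*eta*R)
D = 1.381e-23 * 307 / (6 * pi * 0.00103 * 7.7e-08)
D = 2.83598e-12 m^2/s = 2.836 um^2/s

2.836


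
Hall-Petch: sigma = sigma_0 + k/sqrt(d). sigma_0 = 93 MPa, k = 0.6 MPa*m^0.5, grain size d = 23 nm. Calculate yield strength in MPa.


d = 23 nm = 2.3e-08 m
sqrt(d) = 0.0001516575
Hall-Petch contribution = k / sqrt(d) = 0.6 / 0.0001516575 = 3956.3 MPa
sigma = sigma_0 + k/sqrt(d) = 93 + 3956.3 = 4049.3 MPa

4049.3


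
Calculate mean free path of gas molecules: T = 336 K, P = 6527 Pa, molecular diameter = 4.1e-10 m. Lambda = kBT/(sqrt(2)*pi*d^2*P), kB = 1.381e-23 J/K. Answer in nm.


Mean free path: lambda = kB*T / (sqrt(2) * pi * d^2 * P)
lambda = 1.381e-23 * 336 / (sqrt(2) * pi * (4.1e-10)^2 * 6527)
lambda = 9.5189e-07 m
lambda = 951.89 nm

951.89


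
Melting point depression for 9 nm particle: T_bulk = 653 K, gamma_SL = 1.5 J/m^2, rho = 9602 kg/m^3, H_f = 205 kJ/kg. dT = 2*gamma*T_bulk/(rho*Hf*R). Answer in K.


Radius R = 9/2 = 4.5 nm = 4.5e-09 m
Convert H_f = 205 kJ/kg = 205000 J/kg
dT = 2 * gamma_SL * T_bulk / (rho * H_f * R)
dT = 2 * 1.5 * 653 / (9602 * 205000 * 4.5e-09)
dT = 221.2 K

221.2


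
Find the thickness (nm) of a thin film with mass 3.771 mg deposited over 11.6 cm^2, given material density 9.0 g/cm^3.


Convert: m = 3.771 mg = 3.7710e-06 kg, A = 11.6 cm^2 = 1.1600e-03 m^2, rho = 9.0 g/cm^3 = 9000 kg/m^3
t = m / (A * rho)
t = 3.7710e-06 / (1.1600e-03 * 9000)
t = 3.6121e-07 m = 361.2 nm

361.2


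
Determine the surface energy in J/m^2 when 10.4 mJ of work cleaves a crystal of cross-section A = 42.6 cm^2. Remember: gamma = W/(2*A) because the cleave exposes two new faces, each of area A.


Convert: A = 42.6 cm^2 = 0.00426 m^2, W = 10.4 mJ = 0.0104 J
Cleaving exposes two faces of area A, so total new surface = 2*A and gamma = W / (2*A)
gamma = 0.0104 / (2 * 0.00426)
gamma = 1.221 J/m^2

1.221


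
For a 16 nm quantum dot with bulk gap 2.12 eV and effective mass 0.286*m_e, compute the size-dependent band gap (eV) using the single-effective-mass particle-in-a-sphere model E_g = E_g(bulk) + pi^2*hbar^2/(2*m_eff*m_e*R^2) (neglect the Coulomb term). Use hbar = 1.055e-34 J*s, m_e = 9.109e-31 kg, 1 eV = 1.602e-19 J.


Radius R = 16/2 nm = 8e-09 m
Confinement energy dE = pi^2 * hbar^2 / (2 * m_eff * m_e * R^2)
dE = pi^2 * (1.055e-34)^2 / (2 * 0.286 * 9.109e-31 * (8e-09)^2) J, divided by 1.602e-19 J/eV
dE = 0.0206 eV
Total band gap = E_g(bulk) + dE = 2.12 + 0.0206 = 2.1406 eV

2.1406


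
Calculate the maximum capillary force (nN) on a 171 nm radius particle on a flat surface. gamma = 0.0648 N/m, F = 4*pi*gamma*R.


Convert radius: R = 171 nm = 1.71e-07 m
F = 4 * pi * gamma * R
F = 4 * pi * 0.0648 * 1.71e-07
F = 1.39245e-07 N = 139.2454 nN

139.2454


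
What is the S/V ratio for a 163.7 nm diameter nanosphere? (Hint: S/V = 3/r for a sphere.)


Radius r = 163.7/2 = 81.85 nm
S/V = 3 / r = 3 / 81.85
S/V = 0.0367 nm^-1

0.0367


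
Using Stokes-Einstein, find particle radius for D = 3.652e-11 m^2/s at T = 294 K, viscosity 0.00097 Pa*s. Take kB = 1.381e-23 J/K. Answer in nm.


Stokes-Einstein: R = kB*T / (6*pi*eta*D)
R = 1.381e-23 * 294 / (6 * pi * 0.00097 * 3.652e-11)
R = 6.08047e-09 m = 6.08 nm

6.08


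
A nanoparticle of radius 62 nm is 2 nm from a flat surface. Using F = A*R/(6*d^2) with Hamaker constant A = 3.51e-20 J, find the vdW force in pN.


Convert to SI: R = 62 nm = 6.2e-08 m, d = 2 nm = 2e-09 m
F = A * R / (6 * d^2)
F = 3.51e-20 * 6.2e-08 / (6 * (2e-09)^2)
F = 9.0675e-11 N = 90.675 pN

90.675


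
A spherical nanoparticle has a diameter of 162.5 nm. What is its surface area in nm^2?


Radius r = 162.5/2 = 81.25 nm
Surface area SA = 4 * pi * r^2
SA = 4 * pi * (81.25)^2
SA = 82957.68 nm^2

82957.68


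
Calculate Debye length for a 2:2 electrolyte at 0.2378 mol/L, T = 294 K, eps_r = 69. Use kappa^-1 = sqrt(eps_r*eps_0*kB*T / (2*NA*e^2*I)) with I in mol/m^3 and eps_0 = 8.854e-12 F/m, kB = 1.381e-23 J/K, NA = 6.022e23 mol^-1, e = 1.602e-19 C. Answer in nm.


Ionic strength I = 0.2378 * 2^2 * 1000 = 951.2 mol/m^3
kappa^-1 = sqrt(69 * 8.854e-12 * 1.381e-23 * 294 / (2 * 6.022e23 * (1.602e-19)^2 * 951.2))
kappa^-1 = 0.29 nm

0.29


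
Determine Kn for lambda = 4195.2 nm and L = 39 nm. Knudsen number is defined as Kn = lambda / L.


Knudsen number Kn = lambda / L
Kn = 4195.2 / 39
Kn = 107.5692

107.5692


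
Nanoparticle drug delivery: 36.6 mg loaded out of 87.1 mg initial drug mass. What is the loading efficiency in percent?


Drug loading efficiency = (drug loaded / drug initial) * 100
DLE = 36.6 / 87.1 * 100
DLE = 0.4202 * 100
DLE = 42.02%

42.02


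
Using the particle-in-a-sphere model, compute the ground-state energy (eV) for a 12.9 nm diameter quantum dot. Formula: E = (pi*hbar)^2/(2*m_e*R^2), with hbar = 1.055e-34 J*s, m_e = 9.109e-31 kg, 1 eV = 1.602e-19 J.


Radius R = 12.9/2 = 6.45 nm = 6.45e-09 m
E = (pi * 1.055e-34)^2 / (2 * 9.109e-31 * (6.45e-09)^2)
E(J) = 1.44939e-21
E = E(J) / 1.602e-19 = 0.009 eV

0.009


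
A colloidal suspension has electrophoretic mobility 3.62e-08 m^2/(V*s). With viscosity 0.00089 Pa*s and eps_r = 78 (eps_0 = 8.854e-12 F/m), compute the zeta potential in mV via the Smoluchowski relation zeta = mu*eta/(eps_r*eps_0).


Smoluchowski equation: zeta = mu * eta / (eps_r * eps_0)
zeta = 3.62e-08 * 0.00089 / (78 * 8.854e-12)
zeta = 0.046651 V = 46.65 mV

46.65


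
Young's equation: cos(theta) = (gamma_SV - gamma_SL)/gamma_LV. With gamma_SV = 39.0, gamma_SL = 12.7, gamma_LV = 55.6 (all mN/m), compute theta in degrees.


cos(theta) = (gamma_SV - gamma_SL) / gamma_LV
cos(theta) = (39.0 - 12.7) / 55.6
cos(theta) = 0.473022
theta = arccos(0.473022) = 61.77 degrees

61.77


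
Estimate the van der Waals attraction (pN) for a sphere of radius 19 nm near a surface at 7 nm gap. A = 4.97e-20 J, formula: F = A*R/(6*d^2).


Convert to SI: R = 19 nm = 1.9e-08 m, d = 7 nm = 7e-09 m
F = A * R / (6 * d^2)
F = 4.97e-20 * 1.9e-08 / (6 * (7e-09)^2)
F = 3.2119e-12 N = 3.212 pN

3.212


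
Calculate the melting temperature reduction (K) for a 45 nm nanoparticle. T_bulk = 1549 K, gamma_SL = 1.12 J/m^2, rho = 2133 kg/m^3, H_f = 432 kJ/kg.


Radius R = 45/2 = 22.5 nm = 2.25e-08 m
Convert H_f = 432 kJ/kg = 432000 J/kg
dT = 2 * gamma_SL * T_bulk / (rho * H_f * R)
dT = 2 * 1.12 * 1549 / (2133 * 432000 * 2.25e-08)
dT = 167.4 K

167.4


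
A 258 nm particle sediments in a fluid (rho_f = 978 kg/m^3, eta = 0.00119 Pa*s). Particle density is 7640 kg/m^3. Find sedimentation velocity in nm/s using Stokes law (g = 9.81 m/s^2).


Radius R = 258/2 nm = 1.29e-07 m
Density difference = 7640 - 978 = 6662 kg/m^3
v = 2 * R^2 * (rho_p - rho_f) * g / (9 * eta)
v = 2 * (1.29e-07)^2 * 6662 * 9.81 / (9 * 0.00119)
v = 2.03092e-07 m/s = 203.0924 nm/s

203.0924


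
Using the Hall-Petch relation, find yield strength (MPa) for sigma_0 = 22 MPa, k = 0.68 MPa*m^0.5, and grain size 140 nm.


d = 140 nm = 1.4e-07 m
sqrt(d) = 0.0003741657
Hall-Petch contribution = k / sqrt(d) = 0.68 / 0.0003741657 = 1817.4 MPa
sigma = sigma_0 + k/sqrt(d) = 22 + 1817.4 = 1839.4 MPa

1839.4


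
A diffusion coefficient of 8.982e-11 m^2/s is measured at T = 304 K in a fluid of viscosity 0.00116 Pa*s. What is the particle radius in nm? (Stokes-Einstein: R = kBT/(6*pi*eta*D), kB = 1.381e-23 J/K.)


Stokes-Einstein: R = kB*T / (6*pi*eta*D)
R = 1.381e-23 * 304 / (6 * pi * 0.00116 * 8.982e-11)
R = 2.13764e-09 m = 2.14 nm

2.14


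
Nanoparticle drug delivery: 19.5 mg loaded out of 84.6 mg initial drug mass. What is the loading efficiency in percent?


Drug loading efficiency = (drug loaded / drug initial) * 100
DLE = 19.5 / 84.6 * 100
DLE = 0.2305 * 100
DLE = 23.05%

23.05
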